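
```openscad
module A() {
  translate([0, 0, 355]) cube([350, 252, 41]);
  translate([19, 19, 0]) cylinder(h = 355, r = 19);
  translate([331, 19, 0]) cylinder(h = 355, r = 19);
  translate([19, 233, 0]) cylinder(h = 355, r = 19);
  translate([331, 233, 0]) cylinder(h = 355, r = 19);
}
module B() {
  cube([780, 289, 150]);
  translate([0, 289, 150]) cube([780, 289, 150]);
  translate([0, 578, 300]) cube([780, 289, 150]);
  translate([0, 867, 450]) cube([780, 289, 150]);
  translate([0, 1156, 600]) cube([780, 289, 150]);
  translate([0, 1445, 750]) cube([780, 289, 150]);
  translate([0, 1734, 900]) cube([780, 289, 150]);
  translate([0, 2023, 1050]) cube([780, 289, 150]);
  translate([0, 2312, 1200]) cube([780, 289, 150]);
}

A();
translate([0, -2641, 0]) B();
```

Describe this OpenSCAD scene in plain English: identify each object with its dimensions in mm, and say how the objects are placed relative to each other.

A is a simple wooden stool: a rectangular seat 350 mm (x) by 252 mm (y), 41 mm thick, top face at z = 396 mm, on four round legs, each 38 mm in diameter. The legs rest on z = 0, each leg's axis is inset half a diameter from the nearest pair of seat edges (so the leg's bounding box is flush with the corner).

B is a straight staircase of 9 solid steps. Each step is 780 mm wide (x), 289 mm deep (y, the going) and 150 mm tall (the rise). The first step rests on the floor; each subsequent step sits one going further in +y and one rise higher in +z, directly behind and above the previous step with no overlap.

The staircase is on the floor beside the stool on its −y side.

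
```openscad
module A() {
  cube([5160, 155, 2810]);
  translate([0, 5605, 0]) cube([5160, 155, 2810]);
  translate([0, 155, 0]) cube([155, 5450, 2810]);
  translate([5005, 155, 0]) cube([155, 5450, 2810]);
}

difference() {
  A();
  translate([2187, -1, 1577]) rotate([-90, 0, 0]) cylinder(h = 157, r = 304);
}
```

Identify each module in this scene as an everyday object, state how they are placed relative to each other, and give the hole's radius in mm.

The subtracted cylinder has r = 304 mm.

A is a house frame. The house frame has a circular hole through its front wall. The hole's radius is 304 mm.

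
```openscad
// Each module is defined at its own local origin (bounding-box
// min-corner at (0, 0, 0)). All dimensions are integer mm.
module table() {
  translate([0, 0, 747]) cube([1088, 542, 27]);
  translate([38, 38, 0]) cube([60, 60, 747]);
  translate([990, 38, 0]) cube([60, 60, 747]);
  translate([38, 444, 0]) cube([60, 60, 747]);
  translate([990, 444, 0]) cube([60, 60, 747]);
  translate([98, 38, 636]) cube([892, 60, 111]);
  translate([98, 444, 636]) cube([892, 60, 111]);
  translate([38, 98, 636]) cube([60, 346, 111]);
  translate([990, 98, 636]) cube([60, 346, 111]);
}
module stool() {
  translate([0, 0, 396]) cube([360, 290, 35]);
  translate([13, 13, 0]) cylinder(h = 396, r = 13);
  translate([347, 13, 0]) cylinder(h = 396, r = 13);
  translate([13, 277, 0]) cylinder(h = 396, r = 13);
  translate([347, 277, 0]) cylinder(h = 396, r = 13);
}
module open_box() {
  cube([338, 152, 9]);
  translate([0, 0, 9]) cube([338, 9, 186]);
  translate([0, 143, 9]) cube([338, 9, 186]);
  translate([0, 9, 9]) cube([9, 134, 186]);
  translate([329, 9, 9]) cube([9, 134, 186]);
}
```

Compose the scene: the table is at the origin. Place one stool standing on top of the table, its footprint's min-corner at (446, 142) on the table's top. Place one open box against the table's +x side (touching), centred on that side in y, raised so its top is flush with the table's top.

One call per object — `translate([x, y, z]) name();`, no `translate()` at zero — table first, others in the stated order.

table();
translate([446, 142, 774]) stool();
translate([1088, 195, 579]) open_box();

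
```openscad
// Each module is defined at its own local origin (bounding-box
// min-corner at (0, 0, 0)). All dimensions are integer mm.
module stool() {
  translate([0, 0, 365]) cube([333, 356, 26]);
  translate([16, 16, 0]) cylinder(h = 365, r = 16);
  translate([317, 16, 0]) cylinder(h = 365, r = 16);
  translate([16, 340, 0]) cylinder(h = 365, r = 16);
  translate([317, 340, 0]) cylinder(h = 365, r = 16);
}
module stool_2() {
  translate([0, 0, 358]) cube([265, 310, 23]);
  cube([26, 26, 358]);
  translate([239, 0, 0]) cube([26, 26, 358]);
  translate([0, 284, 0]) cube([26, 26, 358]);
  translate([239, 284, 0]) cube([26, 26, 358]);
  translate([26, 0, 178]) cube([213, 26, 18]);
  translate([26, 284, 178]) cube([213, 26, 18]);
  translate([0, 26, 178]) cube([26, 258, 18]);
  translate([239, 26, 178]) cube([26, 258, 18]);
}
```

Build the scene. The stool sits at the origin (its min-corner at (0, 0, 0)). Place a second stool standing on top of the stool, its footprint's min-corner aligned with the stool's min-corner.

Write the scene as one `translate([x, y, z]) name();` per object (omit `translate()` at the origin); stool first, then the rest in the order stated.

stool();
translate([0, 0, 391]) stool_2();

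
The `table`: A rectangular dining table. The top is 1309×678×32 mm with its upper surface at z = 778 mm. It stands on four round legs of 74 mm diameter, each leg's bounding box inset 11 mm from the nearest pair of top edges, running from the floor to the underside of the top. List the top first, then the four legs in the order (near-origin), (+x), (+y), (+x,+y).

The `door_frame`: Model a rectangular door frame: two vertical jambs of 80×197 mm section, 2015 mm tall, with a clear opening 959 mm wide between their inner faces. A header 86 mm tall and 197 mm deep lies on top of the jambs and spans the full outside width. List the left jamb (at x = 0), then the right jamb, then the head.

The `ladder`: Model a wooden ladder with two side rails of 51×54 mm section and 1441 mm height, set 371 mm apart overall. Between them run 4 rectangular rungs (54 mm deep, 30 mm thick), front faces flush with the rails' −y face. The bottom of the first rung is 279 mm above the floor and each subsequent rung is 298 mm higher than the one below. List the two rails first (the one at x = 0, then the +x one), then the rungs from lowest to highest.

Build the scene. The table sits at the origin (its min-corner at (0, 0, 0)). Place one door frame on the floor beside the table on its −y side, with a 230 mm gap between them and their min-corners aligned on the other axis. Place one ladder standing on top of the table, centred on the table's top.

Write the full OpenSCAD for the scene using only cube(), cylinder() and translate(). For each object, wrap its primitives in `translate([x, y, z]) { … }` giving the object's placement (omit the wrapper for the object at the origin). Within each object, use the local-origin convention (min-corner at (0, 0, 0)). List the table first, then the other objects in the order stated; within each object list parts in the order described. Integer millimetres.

translate([0, 0, 746]) cube([1309, 678, 32]);
translate([48, 48, 0]) cylinder(h = 746, r = 37);
translate([1261, 48, 0]) cylinder(h = 746, r = 37);
translate([48, 630, 0]) cylinder(h = 746, r = 37);
translate([1261, 630, 0]) cylinder(h = 746, r = 37);
translate([0, -427, 0]) {
  cube([80, 197, 2015]);
  translate([1039, 0, 0]) cube([80, 197, 2015]);
  translate([0, 0, 2015]) cube([1119, 197, 86]);
}
translate([469, 312, 778]) {
  cube([51, 54, 1441]);
  translate([320, 0, 0]) cube([51, 54, 1441]);
  translate([51, 0, 279]) cube([269, 54, 30]);
  translate([51, 0, 577]) cube([269, 54, 30]);
  translate([51, 0, 875]) cube([269, 54, 30]);
  translate([51, 0, 1173]) cube([269, 54, 30]);
}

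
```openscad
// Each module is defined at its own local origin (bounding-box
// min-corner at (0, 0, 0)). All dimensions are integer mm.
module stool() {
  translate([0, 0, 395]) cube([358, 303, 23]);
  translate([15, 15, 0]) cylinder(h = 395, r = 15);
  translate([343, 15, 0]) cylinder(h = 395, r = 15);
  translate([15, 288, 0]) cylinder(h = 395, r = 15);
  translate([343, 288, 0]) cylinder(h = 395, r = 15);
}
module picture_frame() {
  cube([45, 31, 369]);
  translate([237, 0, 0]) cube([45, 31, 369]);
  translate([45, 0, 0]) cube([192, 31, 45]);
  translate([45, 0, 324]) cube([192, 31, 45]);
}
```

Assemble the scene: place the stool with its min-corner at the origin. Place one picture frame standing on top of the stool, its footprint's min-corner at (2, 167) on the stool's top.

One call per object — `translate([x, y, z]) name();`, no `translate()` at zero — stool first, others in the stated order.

stool();
translate([2, 167, 418]) picture_frame();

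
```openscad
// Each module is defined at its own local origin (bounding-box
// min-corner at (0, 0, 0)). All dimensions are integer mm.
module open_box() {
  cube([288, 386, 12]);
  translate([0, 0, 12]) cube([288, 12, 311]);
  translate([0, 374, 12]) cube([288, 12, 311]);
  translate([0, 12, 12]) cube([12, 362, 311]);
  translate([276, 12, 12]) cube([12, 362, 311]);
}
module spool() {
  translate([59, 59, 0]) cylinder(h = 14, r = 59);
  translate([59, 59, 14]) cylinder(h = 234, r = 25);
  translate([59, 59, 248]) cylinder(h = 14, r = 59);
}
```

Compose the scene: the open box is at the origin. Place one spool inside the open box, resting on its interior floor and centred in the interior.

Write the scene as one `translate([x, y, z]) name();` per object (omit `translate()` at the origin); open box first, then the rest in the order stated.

open_box();
translate([85, 134, 12]) spool();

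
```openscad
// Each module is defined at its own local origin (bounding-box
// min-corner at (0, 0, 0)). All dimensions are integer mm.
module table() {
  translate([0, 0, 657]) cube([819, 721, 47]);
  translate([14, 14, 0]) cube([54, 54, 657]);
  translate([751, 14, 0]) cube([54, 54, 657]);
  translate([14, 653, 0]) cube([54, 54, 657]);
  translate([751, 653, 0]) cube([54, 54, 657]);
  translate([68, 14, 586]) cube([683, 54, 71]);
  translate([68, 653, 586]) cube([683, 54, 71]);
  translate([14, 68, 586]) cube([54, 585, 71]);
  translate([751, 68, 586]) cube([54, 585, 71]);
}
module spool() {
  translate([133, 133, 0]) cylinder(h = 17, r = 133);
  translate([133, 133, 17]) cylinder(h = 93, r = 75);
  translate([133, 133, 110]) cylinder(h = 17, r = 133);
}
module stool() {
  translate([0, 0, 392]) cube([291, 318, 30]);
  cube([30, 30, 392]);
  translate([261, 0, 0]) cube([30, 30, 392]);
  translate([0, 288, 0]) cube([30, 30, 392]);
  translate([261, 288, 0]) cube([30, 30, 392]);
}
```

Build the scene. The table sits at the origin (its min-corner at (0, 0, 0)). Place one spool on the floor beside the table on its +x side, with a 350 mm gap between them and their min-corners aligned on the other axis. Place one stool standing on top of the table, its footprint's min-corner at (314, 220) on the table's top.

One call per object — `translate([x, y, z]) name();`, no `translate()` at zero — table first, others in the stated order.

table();
translate([1169, 0, 0]) spool();
translate([314, 220, 704]) stool();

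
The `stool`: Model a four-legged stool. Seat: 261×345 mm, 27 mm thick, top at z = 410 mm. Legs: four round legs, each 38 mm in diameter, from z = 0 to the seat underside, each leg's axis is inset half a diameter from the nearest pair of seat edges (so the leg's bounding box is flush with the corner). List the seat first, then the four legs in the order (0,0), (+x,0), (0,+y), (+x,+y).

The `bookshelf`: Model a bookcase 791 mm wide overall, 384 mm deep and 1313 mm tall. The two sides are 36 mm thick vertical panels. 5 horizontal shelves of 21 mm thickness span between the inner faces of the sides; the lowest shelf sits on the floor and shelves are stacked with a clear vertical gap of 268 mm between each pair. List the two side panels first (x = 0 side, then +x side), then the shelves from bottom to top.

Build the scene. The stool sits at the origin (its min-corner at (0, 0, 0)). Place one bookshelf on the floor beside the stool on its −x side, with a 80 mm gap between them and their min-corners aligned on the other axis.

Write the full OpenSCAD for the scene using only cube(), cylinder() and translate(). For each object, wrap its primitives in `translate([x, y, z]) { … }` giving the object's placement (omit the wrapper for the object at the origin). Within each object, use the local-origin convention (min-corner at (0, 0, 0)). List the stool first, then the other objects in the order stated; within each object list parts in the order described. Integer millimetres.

translate([0, 0, 383]) cube([261, 345, 27]);
translate([19, 19, 0]) cylinder(h = 383, r = 19);
translate([242, 19, 0]) cylinder(h = 383, r = 19);
translate([19, 326, 0]) cylinder(h = 383, r = 19);
translate([242, 326, 0]) cylinder(h = 383, r = 19);
translate([-871, 0, 0]) {
  cube([36, 384, 1313]);
  translate([755, 0, 0]) cube([36, 384, 1313]);
  translate([36, 0, 0]) cube([719, 384, 21]);
  translate([36, 0, 289]) cube([719, 384, 21]);
  translate([36, 0, 578]) cube([719, 384, 21]);
  translate([36, 0, 867]) cube([719, 384, 21]);
  translate([36, 0, 1156]) cube([719, 384, 21]);
}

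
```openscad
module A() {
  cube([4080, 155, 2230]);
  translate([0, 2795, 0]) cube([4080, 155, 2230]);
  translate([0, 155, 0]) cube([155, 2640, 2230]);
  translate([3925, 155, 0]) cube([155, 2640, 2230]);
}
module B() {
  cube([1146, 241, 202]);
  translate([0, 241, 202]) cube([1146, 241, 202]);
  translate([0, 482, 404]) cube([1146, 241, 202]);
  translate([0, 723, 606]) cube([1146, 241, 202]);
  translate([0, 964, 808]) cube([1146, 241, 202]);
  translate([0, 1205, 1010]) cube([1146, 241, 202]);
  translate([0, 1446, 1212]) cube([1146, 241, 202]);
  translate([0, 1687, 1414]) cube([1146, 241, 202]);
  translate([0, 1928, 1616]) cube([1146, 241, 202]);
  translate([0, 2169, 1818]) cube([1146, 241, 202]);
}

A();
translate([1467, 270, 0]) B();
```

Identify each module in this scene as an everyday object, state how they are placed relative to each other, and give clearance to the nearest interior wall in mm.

Clearances: x = 1312, y = 115; minimum 115 mm.

A is a house frame. B is a staircase. The staircase sits inside the house frame, centred. The clearance to the nearest interior wall is 115 mm.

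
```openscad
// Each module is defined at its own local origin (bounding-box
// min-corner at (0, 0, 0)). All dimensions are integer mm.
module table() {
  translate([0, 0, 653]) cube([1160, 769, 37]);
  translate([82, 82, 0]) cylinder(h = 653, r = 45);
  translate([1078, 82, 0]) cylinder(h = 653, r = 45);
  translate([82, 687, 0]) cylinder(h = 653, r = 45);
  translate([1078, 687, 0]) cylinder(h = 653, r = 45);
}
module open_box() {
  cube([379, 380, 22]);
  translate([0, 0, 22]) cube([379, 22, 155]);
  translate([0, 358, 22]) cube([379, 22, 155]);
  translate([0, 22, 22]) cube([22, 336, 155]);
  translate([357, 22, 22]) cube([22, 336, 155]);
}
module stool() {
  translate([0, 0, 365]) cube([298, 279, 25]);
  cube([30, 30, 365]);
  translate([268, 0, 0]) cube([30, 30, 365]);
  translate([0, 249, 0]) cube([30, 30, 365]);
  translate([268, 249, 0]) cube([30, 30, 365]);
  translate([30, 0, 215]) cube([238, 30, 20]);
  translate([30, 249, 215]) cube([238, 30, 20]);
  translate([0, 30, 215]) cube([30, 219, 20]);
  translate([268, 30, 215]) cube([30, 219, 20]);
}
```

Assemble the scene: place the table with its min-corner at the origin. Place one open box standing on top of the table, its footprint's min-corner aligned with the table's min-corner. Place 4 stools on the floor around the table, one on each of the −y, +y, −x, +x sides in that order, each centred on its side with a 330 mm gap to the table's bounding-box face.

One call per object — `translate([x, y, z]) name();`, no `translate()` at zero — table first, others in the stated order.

table();
translate([0, 0, 690]) open_box();
translate([431, -609, 0]) stool();
translate([431, 1099, 0]) stool();
translate([-628, 245, 0]) stool();
translate([1490, 245, 0]) stool();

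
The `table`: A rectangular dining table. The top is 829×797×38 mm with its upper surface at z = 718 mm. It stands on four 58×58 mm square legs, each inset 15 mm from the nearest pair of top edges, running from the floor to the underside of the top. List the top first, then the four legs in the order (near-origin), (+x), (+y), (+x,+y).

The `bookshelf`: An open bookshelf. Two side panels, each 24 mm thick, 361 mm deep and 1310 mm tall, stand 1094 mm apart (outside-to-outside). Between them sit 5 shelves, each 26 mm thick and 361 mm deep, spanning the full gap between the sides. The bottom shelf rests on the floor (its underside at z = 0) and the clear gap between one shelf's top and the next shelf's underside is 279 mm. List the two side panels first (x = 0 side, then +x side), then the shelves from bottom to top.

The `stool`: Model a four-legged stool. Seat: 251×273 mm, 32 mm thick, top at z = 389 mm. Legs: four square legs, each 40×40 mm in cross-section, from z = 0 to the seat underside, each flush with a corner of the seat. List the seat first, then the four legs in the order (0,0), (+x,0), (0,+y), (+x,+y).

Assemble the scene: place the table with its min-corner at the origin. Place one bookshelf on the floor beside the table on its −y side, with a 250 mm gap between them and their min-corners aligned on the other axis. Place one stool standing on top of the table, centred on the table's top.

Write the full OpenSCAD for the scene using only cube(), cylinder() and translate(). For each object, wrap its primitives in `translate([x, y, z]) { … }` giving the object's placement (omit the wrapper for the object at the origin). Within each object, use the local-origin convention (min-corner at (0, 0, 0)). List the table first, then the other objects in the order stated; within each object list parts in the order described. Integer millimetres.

translate([0, 0, 680]) cube([829, 797, 38]);
translate([15, 15, 0]) cube([58, 58, 680]);
translate([756, 15, 0]) cube([58, 58, 680]);
translate([15, 724, 0]) cube([58, 58, 680]);
translate([756, 724, 0]) cube([58, 58, 680]);
translate([0, -611, 0]) {
  cube([24, 361, 1310]);
  translate([1070, 0, 0]) cube([24, 361, 1310]);
  translate([24, 0, 0]) cube([1046, 361, 26]);
  translate([24, 0, 305]) cube([1046, 361, 26]);
  translate([24, 0, 610]) cube([1046, 361, 26]);
  translate([24, 0, 915]) cube([1046, 361, 26]);
  translate([24, 0, 1220]) cube([1046, 361, 26]);
}
translate([289, 262, 718]) {
  translate([0, 0, 357]) cube([251, 273, 32]);
  cube([40, 40, 357]);
  translate([211, 0, 0]) cube([40, 40, 357]);
  translate([0, 233, 0]) cube([40, 40, 357]);
  translate([211, 233, 0]) cube([40, 40, 357]);
}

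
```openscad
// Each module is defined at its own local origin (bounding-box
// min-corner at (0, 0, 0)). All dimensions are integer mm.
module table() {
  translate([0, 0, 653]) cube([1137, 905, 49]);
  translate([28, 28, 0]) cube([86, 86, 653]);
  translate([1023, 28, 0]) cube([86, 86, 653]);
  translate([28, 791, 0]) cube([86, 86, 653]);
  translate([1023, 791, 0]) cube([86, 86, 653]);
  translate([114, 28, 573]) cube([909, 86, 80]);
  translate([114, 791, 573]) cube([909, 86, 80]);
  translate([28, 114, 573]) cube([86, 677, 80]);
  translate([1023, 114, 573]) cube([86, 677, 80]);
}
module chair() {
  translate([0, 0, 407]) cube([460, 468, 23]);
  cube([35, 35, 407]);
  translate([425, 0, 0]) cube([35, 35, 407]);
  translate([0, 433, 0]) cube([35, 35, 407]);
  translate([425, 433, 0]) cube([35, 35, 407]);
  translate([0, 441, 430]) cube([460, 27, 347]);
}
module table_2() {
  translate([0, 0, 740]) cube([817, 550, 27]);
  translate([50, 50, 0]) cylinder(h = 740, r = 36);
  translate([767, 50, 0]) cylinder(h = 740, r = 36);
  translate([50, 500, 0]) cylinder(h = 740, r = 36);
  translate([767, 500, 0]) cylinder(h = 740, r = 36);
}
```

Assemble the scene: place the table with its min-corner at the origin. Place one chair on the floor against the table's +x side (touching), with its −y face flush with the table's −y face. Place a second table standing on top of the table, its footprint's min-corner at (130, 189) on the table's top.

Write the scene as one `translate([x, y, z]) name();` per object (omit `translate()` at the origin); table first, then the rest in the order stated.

table();
translate([1137, 0, 0]) chair();
translate([130, 189, 702]) table_2();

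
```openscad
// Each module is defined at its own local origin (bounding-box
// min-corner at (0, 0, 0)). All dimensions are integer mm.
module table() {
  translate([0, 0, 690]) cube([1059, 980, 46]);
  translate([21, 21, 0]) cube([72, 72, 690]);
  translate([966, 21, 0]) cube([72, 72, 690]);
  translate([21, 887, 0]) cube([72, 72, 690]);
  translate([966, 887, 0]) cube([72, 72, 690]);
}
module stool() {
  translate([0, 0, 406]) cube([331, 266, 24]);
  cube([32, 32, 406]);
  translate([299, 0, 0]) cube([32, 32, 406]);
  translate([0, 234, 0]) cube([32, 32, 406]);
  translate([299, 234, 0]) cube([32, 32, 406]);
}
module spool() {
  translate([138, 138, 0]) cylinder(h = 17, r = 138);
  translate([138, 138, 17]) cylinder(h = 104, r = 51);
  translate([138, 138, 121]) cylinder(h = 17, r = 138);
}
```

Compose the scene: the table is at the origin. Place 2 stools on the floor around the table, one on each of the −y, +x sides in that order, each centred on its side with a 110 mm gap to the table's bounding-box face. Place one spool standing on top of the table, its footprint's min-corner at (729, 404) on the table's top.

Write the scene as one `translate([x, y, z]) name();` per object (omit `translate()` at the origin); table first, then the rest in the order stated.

table();
translate([364, -376, 0]) stool();
translate([1169, 357, 0]) stool();
translate([729, 404, 736]) spool();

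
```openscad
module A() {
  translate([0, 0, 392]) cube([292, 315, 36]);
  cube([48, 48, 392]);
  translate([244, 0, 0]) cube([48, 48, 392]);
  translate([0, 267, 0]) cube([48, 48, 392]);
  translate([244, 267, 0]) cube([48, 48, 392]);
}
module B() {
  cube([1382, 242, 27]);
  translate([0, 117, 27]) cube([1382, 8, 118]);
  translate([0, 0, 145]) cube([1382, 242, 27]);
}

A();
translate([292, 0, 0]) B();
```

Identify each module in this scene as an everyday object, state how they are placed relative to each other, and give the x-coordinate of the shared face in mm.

The stool's +x face and the I-beam's −x face are both at x = 292 mm.

A is a stool. B is an I-beam. The I-beam is against the stool's +x side, with their −y faces flush. The x-coordinate of the shared face is 292 mm.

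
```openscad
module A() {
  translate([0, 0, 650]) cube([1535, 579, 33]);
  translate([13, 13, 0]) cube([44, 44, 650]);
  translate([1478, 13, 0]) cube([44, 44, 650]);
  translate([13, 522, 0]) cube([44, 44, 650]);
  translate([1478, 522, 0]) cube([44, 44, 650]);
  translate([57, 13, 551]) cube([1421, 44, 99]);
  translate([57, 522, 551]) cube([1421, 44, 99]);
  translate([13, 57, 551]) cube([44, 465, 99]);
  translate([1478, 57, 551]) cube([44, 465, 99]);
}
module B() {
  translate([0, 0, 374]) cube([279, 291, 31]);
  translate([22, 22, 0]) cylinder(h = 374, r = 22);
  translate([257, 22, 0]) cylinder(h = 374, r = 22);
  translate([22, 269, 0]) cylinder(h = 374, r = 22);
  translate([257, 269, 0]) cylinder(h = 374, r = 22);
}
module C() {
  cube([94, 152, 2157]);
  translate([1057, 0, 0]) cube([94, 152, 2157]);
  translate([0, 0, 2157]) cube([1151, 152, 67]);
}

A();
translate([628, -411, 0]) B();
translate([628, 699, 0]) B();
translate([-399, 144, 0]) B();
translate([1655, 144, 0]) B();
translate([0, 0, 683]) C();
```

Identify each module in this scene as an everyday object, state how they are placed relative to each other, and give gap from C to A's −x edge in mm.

The door frame's min-x is at 0; the table's min-x is 0; gap = 0 mm.

A is a table. B is a stool. C is a door frame. Four stools sit around the table at the −y, +y, −x, +x sides. The door frame is on top of the table. The gap from the door frame to the table's −x edge is 0 mm.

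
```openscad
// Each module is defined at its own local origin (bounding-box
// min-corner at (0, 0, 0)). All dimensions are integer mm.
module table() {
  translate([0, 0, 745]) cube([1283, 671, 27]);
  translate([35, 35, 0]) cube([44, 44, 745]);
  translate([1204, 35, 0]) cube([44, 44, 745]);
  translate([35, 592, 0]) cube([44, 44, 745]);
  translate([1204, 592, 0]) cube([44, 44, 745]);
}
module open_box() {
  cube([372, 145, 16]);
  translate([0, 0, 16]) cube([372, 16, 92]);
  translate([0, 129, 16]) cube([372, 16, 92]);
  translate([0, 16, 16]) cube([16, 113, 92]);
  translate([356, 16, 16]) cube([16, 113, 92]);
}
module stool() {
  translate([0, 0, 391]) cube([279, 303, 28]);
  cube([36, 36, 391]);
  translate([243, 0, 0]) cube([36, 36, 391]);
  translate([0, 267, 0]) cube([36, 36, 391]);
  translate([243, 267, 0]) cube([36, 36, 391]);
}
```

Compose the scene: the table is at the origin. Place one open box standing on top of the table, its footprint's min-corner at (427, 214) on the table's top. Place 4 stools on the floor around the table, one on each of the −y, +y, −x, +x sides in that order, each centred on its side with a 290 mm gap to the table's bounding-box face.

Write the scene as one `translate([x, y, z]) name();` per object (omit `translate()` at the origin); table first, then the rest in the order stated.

table();
translate([427, 214, 772]) open_box();
translate([502, -593, 0]) stool();
translate([502, 961, 0]) stool();
translate([-569, 184, 0]) stool();
translate([1573, 184, 0]) stool();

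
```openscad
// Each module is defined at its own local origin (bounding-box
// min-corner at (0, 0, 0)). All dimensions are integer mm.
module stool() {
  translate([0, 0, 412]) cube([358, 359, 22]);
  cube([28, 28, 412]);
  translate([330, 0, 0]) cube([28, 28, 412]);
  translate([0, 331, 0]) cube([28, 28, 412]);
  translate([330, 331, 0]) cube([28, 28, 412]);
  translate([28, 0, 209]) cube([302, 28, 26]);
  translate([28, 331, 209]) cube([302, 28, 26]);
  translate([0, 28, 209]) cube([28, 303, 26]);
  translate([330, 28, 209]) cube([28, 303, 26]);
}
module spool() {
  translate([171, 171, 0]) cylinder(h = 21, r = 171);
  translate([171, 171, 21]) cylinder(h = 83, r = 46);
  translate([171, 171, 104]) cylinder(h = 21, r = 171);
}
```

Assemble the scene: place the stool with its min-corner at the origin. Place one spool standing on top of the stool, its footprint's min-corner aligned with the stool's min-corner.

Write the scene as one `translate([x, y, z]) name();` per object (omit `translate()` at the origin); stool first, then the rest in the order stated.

stool();
translate([0, 0, 434]) spool();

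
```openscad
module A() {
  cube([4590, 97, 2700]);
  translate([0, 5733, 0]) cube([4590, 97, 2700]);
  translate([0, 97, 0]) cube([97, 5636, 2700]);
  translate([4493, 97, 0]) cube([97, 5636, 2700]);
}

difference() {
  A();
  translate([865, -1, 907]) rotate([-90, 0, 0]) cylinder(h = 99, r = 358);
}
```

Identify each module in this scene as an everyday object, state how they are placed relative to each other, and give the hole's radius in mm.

The subtracted cylinder has r = 358 mm.

A is a house frame. The house frame has a circular hole through its front wall. The hole's radius is 358 mm.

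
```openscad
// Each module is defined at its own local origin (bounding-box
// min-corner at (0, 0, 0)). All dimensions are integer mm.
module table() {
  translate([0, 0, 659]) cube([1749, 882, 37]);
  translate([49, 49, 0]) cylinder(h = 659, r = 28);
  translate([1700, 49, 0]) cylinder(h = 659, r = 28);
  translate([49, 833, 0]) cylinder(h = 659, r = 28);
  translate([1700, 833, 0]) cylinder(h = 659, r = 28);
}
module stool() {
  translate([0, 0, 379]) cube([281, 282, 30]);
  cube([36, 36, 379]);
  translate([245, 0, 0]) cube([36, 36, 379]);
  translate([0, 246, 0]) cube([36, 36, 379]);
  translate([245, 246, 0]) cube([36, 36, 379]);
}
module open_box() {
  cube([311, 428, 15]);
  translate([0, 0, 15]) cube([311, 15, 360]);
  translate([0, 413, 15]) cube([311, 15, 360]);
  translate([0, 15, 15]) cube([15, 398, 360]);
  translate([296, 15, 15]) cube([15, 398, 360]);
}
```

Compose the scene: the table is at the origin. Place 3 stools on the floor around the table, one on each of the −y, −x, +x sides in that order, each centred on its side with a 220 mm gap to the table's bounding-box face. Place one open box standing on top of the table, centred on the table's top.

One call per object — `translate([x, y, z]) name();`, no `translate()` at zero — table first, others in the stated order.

table();
translate([734, -502, 0]) stool();
translate([-501, 300, 0]) stool();
translate([1969, 300, 0]) stool();
translate([719, 227, 696]) open_box();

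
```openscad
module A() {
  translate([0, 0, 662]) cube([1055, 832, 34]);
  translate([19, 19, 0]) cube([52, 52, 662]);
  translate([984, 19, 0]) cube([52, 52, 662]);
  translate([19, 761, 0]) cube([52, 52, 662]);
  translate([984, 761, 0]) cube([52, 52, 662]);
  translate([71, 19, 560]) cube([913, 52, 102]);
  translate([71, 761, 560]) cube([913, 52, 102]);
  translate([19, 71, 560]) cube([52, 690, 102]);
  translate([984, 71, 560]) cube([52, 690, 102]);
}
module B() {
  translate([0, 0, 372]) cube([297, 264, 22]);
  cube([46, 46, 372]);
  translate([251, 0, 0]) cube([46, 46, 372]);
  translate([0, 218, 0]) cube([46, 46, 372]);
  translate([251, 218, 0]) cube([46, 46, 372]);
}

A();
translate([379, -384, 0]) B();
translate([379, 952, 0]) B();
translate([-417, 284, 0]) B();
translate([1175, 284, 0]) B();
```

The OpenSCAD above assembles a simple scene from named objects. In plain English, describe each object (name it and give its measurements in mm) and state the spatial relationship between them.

A is a table: top 1055 mm (x) × 832 mm (y), 34 mm thick, upper face at z = 696 mm, on four 52×52 mm square legs, each inset 19 mm from the nearest pair of top edges, running from z = 0 to the bottom of the top. Four apron rails, 52 mm thick and 102 mm tall, run between adjacent legs with their top edges flush with the underside of the top and their outer faces flush with the legs' outer faces.

B is a simple wooden stool: a rectangular seat 297 mm (x) by 264 mm (y), 22 mm thick, top face at z = 394 mm, on four square legs, each 46×46 mm in cross-section. The legs rest on z = 0, each flush with a corner of the seat.

Four stools sit around the table at the −y, +y, −x, +x sides.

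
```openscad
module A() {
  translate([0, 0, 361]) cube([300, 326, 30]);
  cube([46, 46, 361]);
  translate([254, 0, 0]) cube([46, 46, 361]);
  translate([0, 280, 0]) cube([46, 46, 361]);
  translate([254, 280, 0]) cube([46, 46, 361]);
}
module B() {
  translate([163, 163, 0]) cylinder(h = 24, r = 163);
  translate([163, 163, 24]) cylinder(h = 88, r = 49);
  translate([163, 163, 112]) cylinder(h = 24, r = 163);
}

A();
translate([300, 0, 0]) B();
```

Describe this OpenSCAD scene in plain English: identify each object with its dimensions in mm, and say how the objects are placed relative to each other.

A is a four-legged stool. The seat is a 300×326×30 mm slab whose top surface is at z = 391 mm; four square legs, each 46×46 mm in cross-section, run from the floor (z = 0) to the underside of the seat, each flush with a corner of the seat.

B is a spool: two coaxial disc flanges of radius 163 mm and thickness 24 mm, joined by a core cylinder of radius 49 mm and height 88 mm. The lower flange rests on z = 0 and the three cylinders share a vertical axis.

The spool is against the stool's +x side, with their −y faces flush.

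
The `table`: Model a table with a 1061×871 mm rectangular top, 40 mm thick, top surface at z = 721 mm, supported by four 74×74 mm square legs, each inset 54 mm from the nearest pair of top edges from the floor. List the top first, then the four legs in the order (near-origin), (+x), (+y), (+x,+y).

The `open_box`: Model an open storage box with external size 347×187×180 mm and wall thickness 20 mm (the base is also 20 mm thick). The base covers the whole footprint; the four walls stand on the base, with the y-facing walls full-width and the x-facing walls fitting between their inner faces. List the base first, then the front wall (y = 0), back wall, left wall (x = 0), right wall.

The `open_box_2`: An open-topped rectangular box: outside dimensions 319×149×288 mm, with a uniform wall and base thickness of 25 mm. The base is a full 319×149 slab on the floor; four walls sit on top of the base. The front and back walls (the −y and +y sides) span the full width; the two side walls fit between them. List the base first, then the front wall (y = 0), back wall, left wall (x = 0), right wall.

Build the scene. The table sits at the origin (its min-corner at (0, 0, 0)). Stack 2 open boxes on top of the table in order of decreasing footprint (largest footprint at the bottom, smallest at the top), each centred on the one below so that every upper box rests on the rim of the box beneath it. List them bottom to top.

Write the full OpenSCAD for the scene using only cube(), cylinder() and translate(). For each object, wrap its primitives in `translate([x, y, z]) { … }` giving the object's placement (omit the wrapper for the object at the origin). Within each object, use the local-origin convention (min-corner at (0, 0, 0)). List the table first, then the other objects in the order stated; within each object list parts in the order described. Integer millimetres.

translate([0, 0, 681]) cube([1061, 871, 40]);
translate([54, 54, 0]) cube([74, 74, 681]);
translate([933, 54, 0]) cube([74, 74, 681]);
translate([54, 743, 0]) cube([74, 74, 681]);
translate([933, 743, 0]) cube([74, 74, 681]);
translate([357, 342, 721]) {
  cube([347, 187, 20]);
  translate([0, 0, 20]) cube([347, 20, 160]);
  translate([0, 167, 20]) cube([347, 20, 160]);
  translate([0, 20, 20]) cube([20, 147, 160]);
  translate([327, 20, 20]) cube([20, 147, 160]);
}
translate([371, 361, 901]) {
  cube([319, 149, 25]);
  translate([0, 0, 25]) cube([319, 25, 263]);
  translate([0, 124, 25]) cube([319, 25, 263]);
  translate([0, 25, 25]) cube([25, 99, 263]);
  translate([294, 25, 25]) cube([25, 99, 263]);
}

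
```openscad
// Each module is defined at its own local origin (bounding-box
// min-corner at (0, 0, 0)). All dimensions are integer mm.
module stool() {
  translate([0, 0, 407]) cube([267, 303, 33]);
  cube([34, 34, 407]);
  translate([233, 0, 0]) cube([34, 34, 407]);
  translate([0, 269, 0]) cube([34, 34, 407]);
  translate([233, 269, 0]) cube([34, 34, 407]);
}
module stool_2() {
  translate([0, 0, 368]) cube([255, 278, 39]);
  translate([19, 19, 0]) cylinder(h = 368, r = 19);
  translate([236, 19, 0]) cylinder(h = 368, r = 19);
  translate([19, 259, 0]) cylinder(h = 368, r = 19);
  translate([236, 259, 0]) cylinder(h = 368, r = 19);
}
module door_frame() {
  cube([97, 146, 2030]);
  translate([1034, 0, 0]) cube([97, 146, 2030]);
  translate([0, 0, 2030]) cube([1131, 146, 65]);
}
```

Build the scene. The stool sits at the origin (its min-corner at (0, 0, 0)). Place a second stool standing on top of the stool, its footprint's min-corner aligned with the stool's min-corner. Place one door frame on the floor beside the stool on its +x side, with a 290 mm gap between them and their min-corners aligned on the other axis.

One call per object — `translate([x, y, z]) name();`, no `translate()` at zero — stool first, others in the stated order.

stool();
translate([0, 0, 440]) stool_2();
translate([557, 0, 0]) door_frame();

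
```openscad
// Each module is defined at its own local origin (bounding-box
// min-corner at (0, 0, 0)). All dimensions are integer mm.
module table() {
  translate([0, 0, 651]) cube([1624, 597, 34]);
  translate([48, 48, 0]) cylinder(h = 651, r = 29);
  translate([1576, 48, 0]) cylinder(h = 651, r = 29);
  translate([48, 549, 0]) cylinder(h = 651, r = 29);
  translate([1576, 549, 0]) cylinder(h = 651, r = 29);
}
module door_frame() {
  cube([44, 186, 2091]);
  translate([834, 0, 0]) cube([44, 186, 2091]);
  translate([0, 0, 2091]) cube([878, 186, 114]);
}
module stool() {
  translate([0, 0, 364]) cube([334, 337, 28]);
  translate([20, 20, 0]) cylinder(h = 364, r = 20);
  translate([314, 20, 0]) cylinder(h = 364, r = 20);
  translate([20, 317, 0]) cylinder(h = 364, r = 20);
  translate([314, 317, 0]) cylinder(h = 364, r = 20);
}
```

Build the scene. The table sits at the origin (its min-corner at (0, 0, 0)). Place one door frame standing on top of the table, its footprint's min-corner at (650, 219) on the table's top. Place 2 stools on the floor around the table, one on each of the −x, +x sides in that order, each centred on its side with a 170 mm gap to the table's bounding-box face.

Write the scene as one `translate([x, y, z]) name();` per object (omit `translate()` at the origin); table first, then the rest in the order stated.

table();
translate([650, 219, 685]) door_frame();
translate([-504, 130, 0]) stool();
translate([1794, 130, 0]) stool();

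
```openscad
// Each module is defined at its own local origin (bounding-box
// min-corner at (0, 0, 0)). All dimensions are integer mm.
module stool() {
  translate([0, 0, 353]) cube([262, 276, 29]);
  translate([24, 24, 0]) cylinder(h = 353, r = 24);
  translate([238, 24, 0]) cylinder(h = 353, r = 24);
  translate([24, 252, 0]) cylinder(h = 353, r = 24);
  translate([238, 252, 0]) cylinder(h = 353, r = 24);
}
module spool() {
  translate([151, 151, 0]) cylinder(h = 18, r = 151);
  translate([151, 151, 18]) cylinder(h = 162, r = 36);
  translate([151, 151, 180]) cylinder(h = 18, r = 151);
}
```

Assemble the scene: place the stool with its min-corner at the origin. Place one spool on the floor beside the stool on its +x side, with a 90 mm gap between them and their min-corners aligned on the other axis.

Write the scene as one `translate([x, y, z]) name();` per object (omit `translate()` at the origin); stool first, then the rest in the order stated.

stool();
translate([352, 0, 0]) spool();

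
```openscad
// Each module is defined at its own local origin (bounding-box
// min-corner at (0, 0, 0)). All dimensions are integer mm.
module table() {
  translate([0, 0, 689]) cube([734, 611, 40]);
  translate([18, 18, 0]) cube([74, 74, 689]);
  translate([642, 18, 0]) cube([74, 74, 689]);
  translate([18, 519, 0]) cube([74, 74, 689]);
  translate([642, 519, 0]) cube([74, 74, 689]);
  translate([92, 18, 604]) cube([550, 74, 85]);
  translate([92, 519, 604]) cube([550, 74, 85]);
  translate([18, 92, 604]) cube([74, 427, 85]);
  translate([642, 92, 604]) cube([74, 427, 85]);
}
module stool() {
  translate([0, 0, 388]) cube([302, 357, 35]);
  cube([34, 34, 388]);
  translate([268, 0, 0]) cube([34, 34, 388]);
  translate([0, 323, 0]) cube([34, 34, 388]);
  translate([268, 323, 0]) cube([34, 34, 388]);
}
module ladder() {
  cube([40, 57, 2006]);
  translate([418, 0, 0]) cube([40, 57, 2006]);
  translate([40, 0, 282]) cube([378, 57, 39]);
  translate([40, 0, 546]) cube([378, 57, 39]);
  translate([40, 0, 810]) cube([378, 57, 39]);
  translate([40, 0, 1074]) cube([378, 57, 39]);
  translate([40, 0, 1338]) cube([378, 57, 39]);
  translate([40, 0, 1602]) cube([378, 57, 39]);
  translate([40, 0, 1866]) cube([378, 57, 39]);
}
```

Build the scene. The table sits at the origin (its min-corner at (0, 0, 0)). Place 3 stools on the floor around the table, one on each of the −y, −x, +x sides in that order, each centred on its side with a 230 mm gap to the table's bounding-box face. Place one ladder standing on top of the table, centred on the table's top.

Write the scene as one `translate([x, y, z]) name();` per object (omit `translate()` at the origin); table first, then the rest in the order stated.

table();
translate([216, -587, 0]) stool();
translate([-532, 127, 0]) stool();
translate([964, 127, 0]) stool();
translate([138, 277, 729]) ladder();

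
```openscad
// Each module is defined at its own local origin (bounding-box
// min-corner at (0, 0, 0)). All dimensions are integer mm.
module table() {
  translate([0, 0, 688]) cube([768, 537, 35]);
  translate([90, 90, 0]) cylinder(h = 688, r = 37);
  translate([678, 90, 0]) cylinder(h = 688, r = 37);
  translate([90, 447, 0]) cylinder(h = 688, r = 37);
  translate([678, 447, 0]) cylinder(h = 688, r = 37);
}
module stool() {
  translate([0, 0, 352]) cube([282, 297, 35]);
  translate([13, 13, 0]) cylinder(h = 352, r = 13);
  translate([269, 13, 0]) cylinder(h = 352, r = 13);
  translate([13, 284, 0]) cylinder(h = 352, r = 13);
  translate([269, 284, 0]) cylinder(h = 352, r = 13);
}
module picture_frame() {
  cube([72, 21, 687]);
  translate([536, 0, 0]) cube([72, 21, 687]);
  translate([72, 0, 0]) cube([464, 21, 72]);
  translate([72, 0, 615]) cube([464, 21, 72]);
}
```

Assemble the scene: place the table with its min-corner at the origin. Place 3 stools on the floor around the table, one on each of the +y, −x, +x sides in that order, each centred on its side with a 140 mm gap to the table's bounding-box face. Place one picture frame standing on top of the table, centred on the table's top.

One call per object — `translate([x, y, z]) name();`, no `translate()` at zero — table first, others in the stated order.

table();
translate([243, 677, 0]) stool();
translate([-422, 120, 0]) stool();
translate([908, 120, 0]) stool();
translate([80, 258, 723]) picture_frame();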